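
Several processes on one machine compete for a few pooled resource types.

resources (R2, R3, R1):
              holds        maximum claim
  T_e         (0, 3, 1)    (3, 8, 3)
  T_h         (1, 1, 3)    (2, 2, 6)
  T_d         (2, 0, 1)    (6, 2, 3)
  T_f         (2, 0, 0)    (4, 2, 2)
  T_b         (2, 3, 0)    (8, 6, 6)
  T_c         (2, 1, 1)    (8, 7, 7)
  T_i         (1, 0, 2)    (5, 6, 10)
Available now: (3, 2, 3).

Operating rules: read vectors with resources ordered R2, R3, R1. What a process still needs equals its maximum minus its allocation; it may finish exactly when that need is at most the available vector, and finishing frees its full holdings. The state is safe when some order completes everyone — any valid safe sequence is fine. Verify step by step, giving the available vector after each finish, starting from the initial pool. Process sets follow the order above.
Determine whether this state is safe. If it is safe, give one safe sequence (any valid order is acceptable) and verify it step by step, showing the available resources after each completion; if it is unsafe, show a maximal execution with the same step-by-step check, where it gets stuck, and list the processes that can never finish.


SAFE, for example via the order T_f, T_h, T_b, T_c, T_e, T_d, T_i.
Key observation: the order's first zero-slack moment is T_f ((2, 2, 2) needed, (3, 2, 3) free — a requested resource with nothing to spare).
Step-by-step check:
  pool = (3, 2, 3)
  T_f needs (2, 2, 2) <= (3, 2, 3) -> finishes; pool += (2, 0, 0) = (5, 2, 3)
  T_h needs (1, 1, 3) <= (5, 2, 3) -> finishes; pool += (1, 1, 3) = (6, 3, 6)
  T_b needs (6, 3, 6) <= (6, 3, 6) -> finishes; pool += (2, 3, 0) = (8, 6, 6)
  T_c needs (6, 6, 6) <= (8, 6, 6) -> finishes; pool += (2, 1, 1) = (10, 7, 7)
  T_e needs (3, 5, 2) <= (10, 7, 7) -> finishes; pool += (0, 3, 1) = (10, 10, 8)
  T_d needs (4, 2, 2) <= (10, 10, 8) -> finishes; pool += (2, 0, 1) = (12, 10, 9)
  T_i needs (4, 6, 8) <= (12, 10, 9) -> finishes; pool += (1, 0, 2) = (13, 10, 11)


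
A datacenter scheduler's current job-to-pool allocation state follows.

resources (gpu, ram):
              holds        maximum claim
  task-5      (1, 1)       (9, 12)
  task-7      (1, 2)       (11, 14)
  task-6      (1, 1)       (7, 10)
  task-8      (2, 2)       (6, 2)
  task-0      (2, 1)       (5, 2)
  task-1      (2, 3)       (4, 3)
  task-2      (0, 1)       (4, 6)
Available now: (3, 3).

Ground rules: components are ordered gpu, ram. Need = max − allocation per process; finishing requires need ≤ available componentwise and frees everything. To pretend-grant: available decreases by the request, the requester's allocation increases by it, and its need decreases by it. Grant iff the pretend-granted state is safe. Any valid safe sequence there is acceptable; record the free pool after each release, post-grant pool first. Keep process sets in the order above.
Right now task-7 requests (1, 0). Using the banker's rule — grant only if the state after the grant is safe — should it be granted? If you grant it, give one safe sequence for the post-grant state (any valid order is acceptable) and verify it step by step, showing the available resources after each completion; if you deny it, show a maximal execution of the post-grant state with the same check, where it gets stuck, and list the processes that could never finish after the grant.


GRANT. The post-grant state is safe; one safe sequence: task-1, task-8, task-0, task-2, task-6, task-5, task-7.
Key observation: granting shrinks the pool to (2, 3), yet task-1 still fits and the chain goes through.
Step-by-step check of the post-grant state:
  pool = (2, 3)
  task-1: need (2, 0) fits (2, 3); releases (2, 3), pool now (4, 6)
  task-8: need (4, 0) fits (4, 6); releases (2, 2), pool now (6, 8)
  task-0: need (3, 1) fits (6, 8); releases (2, 1), pool now (8, 9)
  task-2: need (4, 5) fits (8, 9); releases (0, 1), pool now (8, 10)
  task-6: need (6, 9) fits (8, 10); releases (1, 1), pool now (9, 11)
  task-5: need (8, 11) fits (9, 11); releases (1, 1), pool now (10, 12)
  task-7: need (9, 12) fits (10, 12); releases (2, 2), pool now (12, 14)


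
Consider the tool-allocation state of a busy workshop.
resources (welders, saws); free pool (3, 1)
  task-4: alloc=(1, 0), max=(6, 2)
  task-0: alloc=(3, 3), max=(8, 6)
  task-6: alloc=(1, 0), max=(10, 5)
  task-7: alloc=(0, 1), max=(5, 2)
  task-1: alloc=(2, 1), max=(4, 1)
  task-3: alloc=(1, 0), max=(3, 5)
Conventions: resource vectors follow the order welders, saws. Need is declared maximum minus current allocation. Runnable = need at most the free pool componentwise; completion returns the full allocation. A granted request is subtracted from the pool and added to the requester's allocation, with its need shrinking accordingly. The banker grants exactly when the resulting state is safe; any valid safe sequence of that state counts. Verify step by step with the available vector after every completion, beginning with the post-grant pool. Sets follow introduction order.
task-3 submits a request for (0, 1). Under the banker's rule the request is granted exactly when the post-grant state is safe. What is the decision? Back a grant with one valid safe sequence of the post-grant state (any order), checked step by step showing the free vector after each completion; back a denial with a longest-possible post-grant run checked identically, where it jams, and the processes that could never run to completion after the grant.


DENY — the pretend-granted state is unsafe.
Key observation: the wall is saws: completing task-1, task-7, task-4 brings the pool only to (6, 2), and all the rest need more.
On the post-grant state, task-1, task-7, task-4 is a maximal run — nothing extends it. Step-by-step check:
  pool = (3, 0)
  run task-1 (needs (2, 0), free (3, 0)); after release of (2, 1) the pool is (5, 1)
  run task-7 (needs (5, 1), free (5, 1)); after release of (0, 1) the pool is (5, 2)
  run task-4 (needs (5, 2), free (5, 2)); after release of (1, 0) the pool is (6, 2)
  blocked: task-0 wants (5, 3), pool (6, 2) — not enough saws
  blocked: task-6 wants (9, 5), pool (6, 2) — not enough welders and saws
  blocked: task-3 wants (2, 4), pool (6, 2) — not enough saws
Post-grant, the permanently blocked set is task-0, task-6 and task-3.


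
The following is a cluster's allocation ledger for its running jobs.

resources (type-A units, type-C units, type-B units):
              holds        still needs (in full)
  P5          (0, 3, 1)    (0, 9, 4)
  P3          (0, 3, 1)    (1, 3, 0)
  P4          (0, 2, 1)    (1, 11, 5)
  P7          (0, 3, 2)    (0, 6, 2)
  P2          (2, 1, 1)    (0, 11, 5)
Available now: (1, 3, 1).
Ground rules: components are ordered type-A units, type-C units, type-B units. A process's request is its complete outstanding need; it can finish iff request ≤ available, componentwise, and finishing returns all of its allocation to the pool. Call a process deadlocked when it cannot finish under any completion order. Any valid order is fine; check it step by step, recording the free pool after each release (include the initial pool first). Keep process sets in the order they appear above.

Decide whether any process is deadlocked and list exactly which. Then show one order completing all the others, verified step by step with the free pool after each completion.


The deadlocked set is empty.
Key observation: no deadlock: P3 fits now, and the freed resources carry the rest through.
A valid finishing order for the others: P3, P7, P5, P2, P4. Walking it through:
  pool = (1, 3, 1)
  run P3 (needs (1, 3, 0), free (1, 3, 1)); after release of (0, 3, 1) the pool is (1, 6, 2)
  run P7 (needs (0, 6, 2), free (1, 6, 2)); after release of (0, 3, 2) the pool is (1, 9, 4)
  run P5 (needs (0, 9, 4), free (1, 9, 4)); after release of (0, 3, 1) the pool is (1, 12, 5)
  run P2 (needs (0, 11, 5), free (1, 12, 5)); after release of (2, 1, 1) the pool is (3, 13, 6)
  run P4 (needs (1, 11, 5), free (3, 13, 6)); after release of (0, 2, 1) the pool is (3, 15, 7)


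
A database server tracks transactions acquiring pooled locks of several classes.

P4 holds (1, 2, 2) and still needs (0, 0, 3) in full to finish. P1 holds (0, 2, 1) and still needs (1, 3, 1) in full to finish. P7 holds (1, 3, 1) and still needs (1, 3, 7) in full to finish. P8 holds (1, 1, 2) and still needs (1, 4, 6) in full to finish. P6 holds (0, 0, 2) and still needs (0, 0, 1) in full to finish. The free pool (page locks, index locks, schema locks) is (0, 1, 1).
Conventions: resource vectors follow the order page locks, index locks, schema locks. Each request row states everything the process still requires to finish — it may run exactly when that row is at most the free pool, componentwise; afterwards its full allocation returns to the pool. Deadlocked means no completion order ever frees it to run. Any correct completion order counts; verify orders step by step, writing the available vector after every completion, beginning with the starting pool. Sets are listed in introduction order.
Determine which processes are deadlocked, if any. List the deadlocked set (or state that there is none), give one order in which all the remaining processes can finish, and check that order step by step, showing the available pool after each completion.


No process is deadlocked.
Key observation: the pool covers P6 at once, and every later process fits after earlier releases.
The rest can finish in the order P6, P4, P1, P8, P7. Verifying each step:
  pool = (0, 1, 1)
  run P6 (needs (0, 0, 1), free (0, 1, 1)); after release of (0, 0, 2) the pool is (0, 1, 3)
  run P4 (needs (0, 0, 3), free (0, 1, 3)); after release of (1, 2, 2) the pool is (1, 3, 5)
  run P1 (needs (1, 3, 1), free (1, 3, 5)); after release of (0, 2, 1) the pool is (1, 5, 6)
  run P8 (needs (1, 4, 6), free (1, 5, 6)); after release of (1, 1, 2) the pool is (2, 6, 8)
  run P7 (needs (1, 3, 7), free (2, 6, 8)); after release of (1, 3, 1) the pool is (3, 9, 9)


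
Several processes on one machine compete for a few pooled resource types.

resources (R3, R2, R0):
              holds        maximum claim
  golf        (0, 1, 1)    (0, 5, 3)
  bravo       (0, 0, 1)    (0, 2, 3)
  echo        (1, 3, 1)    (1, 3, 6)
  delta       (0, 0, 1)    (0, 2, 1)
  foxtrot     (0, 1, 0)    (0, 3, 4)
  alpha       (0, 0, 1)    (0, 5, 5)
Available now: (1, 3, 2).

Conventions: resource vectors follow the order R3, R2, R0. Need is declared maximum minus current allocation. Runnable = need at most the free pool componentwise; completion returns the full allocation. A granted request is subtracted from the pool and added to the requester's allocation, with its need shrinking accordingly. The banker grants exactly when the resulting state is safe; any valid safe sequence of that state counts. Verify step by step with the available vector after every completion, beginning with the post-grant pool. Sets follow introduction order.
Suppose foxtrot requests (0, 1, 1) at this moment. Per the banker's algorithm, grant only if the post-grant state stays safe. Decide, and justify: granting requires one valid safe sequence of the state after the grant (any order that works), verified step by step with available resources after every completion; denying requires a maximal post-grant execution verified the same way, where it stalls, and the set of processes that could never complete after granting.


GRANT. The post-grant state is safe; one safe sequence: delta, bravo, foxtrot, golf, echo, alpha.
Key observation: with (1, 2, 1) left after the transfer, delta can run at once — the state stays safe.
Step-by-step check of the post-grant state:
  pool = (1, 2, 1)
  run delta (needs (0, 2, 0), free (1, 2, 1)); after release of (0, 0, 1) the pool is (1, 2, 2)
  run bravo (needs (0, 2, 2), free (1, 2, 2)); after release of (0, 0, 1) the pool is (1, 2, 3)
  run foxtrot (needs (0, 1, 3), free (1, 2, 3)); after release of (0, 2, 1) the pool is (1, 4, 4)
  run golf (needs (0, 4, 2), free (1, 4, 4)); after release of (0, 1, 1) the pool is (1, 5, 5)
  run echo (needs (0, 0, 5), free (1, 5, 5)); after release of (1, 3, 1) the pool is (2, 8, 6)
  run alpha (needs (0, 5, 4), free (2, 8, 6)); after release of (0, 0, 1) the pool is (2, 8, 7)


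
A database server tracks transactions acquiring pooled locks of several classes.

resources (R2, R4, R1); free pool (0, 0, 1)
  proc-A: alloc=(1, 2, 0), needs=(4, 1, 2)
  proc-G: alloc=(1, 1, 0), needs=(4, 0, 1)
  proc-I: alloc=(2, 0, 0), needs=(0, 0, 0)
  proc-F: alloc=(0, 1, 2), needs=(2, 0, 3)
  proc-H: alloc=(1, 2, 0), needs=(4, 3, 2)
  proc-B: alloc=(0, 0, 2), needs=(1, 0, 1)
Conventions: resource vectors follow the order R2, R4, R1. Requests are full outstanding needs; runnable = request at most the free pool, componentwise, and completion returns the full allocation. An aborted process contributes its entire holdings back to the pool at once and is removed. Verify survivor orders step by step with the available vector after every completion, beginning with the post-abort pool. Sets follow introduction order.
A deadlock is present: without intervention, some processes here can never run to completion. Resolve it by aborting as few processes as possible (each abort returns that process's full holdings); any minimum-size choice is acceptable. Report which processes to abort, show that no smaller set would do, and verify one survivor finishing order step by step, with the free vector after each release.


Abort proc-G and proc-H.
Key observation: aborting proc-G and proc-H returns (2, 3, 0), and proc-A — hopeless before — runs at step 3 with the returned capacity in the pool.
Minimality, checking each single-abort alternative: proc-A alone leaves proc-G blocked (short on R2); proc-G alone leaves proc-A blocked (short on R2); proc-I alone leaves proc-A blocked (short on R2); proc-F alone leaves proc-A blocked (short on R2); proc-H alone leaves proc-A blocked (short on R2); proc-B alone leaves proc-A blocked (short on R2).
Survivors finish in the order: proc-I, proc-B, proc-A, proc-F. Step-by-step check (pool after the aborts first):
  pool = (2, 3, 1)
  proc-I needs (0, 0, 0) <= (2, 3, 1) -> finishes; pool += (2, 0, 0) = (4, 3, 1)
  proc-B needs (1, 0, 1) <= (4, 3, 1) -> finishes; pool += (0, 0, 2) = (4, 3, 3)
  proc-A needs (4, 1, 2) <= (4, 3, 3) -> finishes; pool += (1, 2, 0) = (5, 5, 3)
  proc-F needs (2, 0, 3) <= (5, 5, 3) -> finishes; pool += (0, 1, 2) = (5, 6, 5)


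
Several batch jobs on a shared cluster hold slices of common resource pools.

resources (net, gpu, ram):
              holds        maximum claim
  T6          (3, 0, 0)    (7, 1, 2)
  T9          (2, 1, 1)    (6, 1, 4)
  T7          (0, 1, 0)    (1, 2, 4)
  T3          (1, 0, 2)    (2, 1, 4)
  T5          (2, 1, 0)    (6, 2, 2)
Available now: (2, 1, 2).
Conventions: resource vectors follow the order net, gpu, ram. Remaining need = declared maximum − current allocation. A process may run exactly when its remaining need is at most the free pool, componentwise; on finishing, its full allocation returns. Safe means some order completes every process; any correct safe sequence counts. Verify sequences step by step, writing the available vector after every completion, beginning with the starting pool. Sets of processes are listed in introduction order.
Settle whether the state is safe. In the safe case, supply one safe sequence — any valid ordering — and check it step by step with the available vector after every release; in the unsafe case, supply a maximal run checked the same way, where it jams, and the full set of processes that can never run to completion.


UNSAFE.
Key observation: the pool after T3, T7 is (3, 2, 4); every surviving request exceeds it in net, so progress ends there.
The run T3, T7 cannot be extended any further. Walking it through:
  pool = (2, 1, 2)
  T3 needs (1, 1, 2) <= (2, 1, 2) -> finishes; pool += (1, 0, 2) = (3, 1, 4)
  T7 needs (1, 1, 4) <= (3, 1, 4) -> finishes; pool += (0, 1, 0) = (3, 2, 4)
  blocked: T6 wants (4, 1, 2), pool (3, 2, 4) — not enough net
  blocked: T9 wants (4, 0, 3), pool (3, 2, 4) — not enough net
  blocked: T5 wants (4, 1, 2), pool (3, 2, 4) — not enough net
Permanently blocked: T6, T9 and T5.


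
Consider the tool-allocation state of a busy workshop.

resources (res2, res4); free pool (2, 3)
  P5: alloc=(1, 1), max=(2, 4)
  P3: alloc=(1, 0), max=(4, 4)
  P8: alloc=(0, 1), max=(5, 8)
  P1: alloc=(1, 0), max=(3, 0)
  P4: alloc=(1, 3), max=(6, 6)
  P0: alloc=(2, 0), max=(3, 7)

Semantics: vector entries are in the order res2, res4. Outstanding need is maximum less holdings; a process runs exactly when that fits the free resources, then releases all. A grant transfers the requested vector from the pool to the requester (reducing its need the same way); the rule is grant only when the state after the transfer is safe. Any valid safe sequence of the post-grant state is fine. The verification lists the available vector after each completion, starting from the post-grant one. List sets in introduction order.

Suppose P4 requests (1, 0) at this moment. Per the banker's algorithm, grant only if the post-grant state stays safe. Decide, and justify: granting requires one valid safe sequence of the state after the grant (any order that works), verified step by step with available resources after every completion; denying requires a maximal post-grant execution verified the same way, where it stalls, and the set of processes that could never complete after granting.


GRANT: granting preserves safety; a valid post-grant sequence is P5, P1, P3, P4, P8, P0.
Key observation: granting shrinks the pool to (1, 3), yet P5 still fits and the chain goes through.
Check on the post-grant state, step by step:
  pool = (1, 3)
  run P5 (needs (1, 3), free (1, 3)); after release of (1, 1) the pool is (2, 4)
  run P1 (needs (2, 0), free (2, 4)); after release of (1, 0) the pool is (3, 4)
  run P3 (needs (3, 4), free (3, 4)); after release of (1, 0) the pool is (4, 4)
  run P4 (needs (4, 3), free (4, 4)); after release of (2, 3) the pool is (6, 7)
  run P8 (needs (5, 7), free (6, 7)); after release of (0, 1) the pool is (6, 8)
  run P0 (needs (1, 7), free (6, 8)); after release of (2, 0) the pool is (8, 8)


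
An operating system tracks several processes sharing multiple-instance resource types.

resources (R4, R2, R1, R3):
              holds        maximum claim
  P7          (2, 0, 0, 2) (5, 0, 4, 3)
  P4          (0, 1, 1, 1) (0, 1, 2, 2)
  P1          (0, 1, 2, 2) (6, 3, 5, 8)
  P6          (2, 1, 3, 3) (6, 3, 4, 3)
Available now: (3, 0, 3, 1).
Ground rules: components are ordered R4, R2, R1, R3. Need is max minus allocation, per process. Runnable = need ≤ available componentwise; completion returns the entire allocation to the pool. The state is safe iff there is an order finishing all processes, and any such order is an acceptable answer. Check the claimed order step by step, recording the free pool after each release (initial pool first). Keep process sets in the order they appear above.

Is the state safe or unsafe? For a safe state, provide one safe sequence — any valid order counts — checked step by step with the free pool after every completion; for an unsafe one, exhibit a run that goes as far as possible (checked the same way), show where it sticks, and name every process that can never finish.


UNSAFE.
Key observation: the pool after P4, P7 is (5, 1, 4, 4); every surviving request exceeds it in R2, so progress ends there.
Going as far as possible: P4, P7; after that, nothing fits. Check, step by step:
  pool = (3, 0, 3, 1)
  run P4 (needs (0, 0, 1, 1), free (3, 0, 3, 1)); after release of (0, 1, 1, 1) the pool is (3, 1, 4, 2)
  run P7 (needs (3, 0, 4, 1), free (3, 1, 4, 2)); after release of (2, 0, 0, 2) the pool is (5, 1, 4, 4)
  blocked: P1 wants (6, 2, 3, 6), pool (5, 1, 4, 4) — not enough R4, R2 and R3
  blocked: P6 wants (4, 2, 1, 0), pool (5, 1, 4, 4) — not enough R2
Permanently blocked: P1 and P6.


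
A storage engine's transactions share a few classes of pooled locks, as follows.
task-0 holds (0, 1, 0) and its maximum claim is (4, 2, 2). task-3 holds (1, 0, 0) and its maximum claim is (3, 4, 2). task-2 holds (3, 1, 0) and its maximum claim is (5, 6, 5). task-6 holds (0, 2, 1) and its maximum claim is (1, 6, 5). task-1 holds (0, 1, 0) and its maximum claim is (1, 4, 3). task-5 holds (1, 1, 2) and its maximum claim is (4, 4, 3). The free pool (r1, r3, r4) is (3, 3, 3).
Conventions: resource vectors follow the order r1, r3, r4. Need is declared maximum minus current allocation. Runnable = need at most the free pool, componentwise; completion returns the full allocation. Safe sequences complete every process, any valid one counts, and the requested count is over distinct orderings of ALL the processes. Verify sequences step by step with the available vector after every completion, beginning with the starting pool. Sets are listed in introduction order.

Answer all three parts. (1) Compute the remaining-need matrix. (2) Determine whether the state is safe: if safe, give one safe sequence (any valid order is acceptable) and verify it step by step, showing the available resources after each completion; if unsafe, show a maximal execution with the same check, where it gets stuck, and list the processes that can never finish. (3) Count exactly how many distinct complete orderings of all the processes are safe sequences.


(1) Need matrix, components ordered r1, r3, r4:
  task-0: (4, 1, 2)
  task-3: (2, 4, 2)
  task-2: (2, 5, 5)
  task-6: (1, 4, 4)
  task-1: (1, 3, 3)
  task-5: (3, 3, 1)
(2) SAFE, for example via the order task-5, task-1, task-2, task-3, task-6, task-0.
Key observation: the first exact fit in this order is task-5 — it needs (3, 3, 1) with (3, 3, 3) free, meeting a requested resource to the last unit.
Verifying each step:
  pool = (3, 3, 3)
  run task-5 (needs (3, 3, 1), free (3, 3, 3)); after release of (1, 1, 2) the pool is (4, 4, 5)
  run task-1 (needs (1, 3, 3), free (4, 4, 5)); after release of (0, 1, 0) the pool is (4, 5, 5)
  run task-2 (needs (2, 5, 5), free (4, 5, 5)); after release of (3, 1, 0) the pool is (7, 6, 5)
  run task-3 (needs (2, 4, 2), free (7, 6, 5)); after release of (1, 0, 0) the pool is (8, 6, 5)
  run task-6 (needs (1, 4, 4), free (8, 6, 5)); after release of (0, 2, 1) the pool is (8, 8, 6)
  run task-0 (needs (4, 1, 2), free (8, 8, 6)); after release of (0, 1, 0) the pool is (8, 9, 6)
(3) The exact count: 122 of the possible complete orderings are safe sequences.


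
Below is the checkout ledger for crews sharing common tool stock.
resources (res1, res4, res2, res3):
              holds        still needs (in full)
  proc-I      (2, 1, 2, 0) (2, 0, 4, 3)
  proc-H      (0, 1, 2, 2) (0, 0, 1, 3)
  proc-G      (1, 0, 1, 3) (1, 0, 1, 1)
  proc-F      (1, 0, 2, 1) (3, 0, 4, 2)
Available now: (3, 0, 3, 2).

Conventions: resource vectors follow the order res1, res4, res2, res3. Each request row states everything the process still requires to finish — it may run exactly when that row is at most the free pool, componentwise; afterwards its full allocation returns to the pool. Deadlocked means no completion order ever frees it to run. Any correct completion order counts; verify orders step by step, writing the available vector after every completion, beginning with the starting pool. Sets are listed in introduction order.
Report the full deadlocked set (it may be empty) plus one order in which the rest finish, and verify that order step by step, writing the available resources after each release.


No process is deadlocked.
Key observation: starting with proc-G, each completion frees enough for the next — no one is permanently blocked.
A valid finishing order for the others: proc-G, proc-I, proc-F, proc-H. Step-by-step check:
  pool = (3, 0, 3, 2)
  proc-G needs (1, 0, 1, 1) <= (3, 0, 3, 2) -> finishes; pool += (1, 0, 1, 3) = (4, 0, 4, 5)
  proc-I needs (2, 0, 4, 3) <= (4, 0, 4, 5) -> finishes; pool += (2, 1, 2, 0) = (6, 1, 6, 5)
  proc-F needs (3, 0, 4, 2) <= (6, 1, 6, 5) -> finishes; pool += (1, 0, 2, 1) = (7, 1, 8, 6)
  proc-H needs (0, 0, 1, 3) <= (7, 1, 8, 6) -> finishes; pool += (0, 1, 2, 2) = (7, 2, 10, 8)


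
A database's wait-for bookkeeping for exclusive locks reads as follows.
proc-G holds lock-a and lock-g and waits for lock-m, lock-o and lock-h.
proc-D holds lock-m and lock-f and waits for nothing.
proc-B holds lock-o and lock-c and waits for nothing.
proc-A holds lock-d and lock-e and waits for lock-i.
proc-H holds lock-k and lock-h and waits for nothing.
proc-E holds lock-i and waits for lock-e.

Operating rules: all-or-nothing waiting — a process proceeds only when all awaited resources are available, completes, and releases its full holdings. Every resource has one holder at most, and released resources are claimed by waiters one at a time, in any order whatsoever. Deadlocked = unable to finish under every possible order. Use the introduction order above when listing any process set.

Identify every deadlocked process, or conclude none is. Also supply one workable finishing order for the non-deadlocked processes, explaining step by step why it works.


Deadlocked: proc-A and proc-E.
Key observation: nobody on the ring proc-A -> proc-E -> proc-A can start until another member finishes, which never happens; no other process is dragged down with it.
The rest can finish in the order proc-H, proc-D, proc-B, proc-G.
Verifying each step:
  proc-H: no waits; runs immediately, freeing lock-k and lock-h
  proc-D: no waits; runs immediately, freeing lock-m and lock-f
  proc-B: no waits; runs immediately, freeing lock-o and lock-c
  proc-G: everything it awaited (lock-m, lock-o and lock-h) is free; runs, freeing lock-a and lock-g


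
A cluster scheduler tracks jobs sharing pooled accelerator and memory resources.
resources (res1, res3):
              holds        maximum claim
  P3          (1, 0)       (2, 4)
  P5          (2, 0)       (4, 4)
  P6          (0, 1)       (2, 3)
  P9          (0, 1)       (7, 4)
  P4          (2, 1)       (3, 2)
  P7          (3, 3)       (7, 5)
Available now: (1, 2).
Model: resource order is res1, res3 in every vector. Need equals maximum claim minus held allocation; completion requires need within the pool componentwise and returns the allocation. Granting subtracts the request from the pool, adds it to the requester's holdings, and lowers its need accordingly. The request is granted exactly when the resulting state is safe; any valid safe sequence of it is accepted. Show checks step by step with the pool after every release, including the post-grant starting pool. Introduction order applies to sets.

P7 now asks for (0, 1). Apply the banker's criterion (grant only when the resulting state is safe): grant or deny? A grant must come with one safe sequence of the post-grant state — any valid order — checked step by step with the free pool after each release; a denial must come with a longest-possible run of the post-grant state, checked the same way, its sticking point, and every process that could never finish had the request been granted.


DENY: after the grant no complete ordering would exist.
Key observation: after P4, P6 the pool peaks at (3, 3), and each blocked process is short somewhere: P3 on res3; P5 on res3; P9 on res1; P7 on res1.
Pretend the grant happened; the run P4, P6 goes as far as possible. Verifying each step:
  pool = (1, 1)
  run P4 (needs (1, 1), free (1, 1)); after release of (2, 1) the pool is (3, 2)
  run P6 (needs (2, 2), free (3, 2)); after release of (0, 1) the pool is (3, 3)
  P3 still needs (1, 4) but only (3, 3) is free — short on res3
  P5 still needs (2, 4) but only (3, 3) is free — short on res3
  P9 still needs (7, 3) but only (3, 3) is free — short on res1
  P7 still needs (4, 1) but only (3, 3) is free — short on res1
Had the request been granted, P3, P5, P9 and P7 could never finish.


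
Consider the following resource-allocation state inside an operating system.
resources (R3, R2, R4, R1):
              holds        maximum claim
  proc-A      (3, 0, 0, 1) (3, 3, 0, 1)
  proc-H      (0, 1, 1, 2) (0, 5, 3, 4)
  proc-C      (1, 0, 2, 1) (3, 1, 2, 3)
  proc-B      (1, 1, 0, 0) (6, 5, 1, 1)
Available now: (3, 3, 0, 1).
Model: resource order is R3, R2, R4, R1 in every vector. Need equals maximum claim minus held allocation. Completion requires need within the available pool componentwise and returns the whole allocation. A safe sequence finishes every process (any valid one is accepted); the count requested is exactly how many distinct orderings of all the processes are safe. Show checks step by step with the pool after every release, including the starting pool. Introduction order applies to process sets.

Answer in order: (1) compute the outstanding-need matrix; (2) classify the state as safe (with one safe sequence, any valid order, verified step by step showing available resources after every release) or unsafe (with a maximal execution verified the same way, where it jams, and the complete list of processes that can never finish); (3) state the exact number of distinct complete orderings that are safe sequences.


(1) Need matrix, components ordered R3, R2, R4, R1:
  proc-A: (0, 3, 0, 0)
  proc-H: (0, 4, 2, 2)
  proc-C: (2, 1, 0, 2)
  proc-B: (5, 4, 1, 1)
(2) The state is UNSAFE.
Key observation: the wall is R2: completing proc-A, proc-C brings the pool only to (7, 3, 2, 3), and all the rest need more.
A maximal execution: proc-A, proc-C — then nothing else fits. Step-by-step check:
  pool = (3, 3, 0, 1)
  proc-A needs (0, 3, 0, 0) <= (3, 3, 0, 1) -> finishes; pool += (3, 0, 0, 1) = (6, 3, 0, 2)
  proc-C needs (2, 1, 0, 2) <= (6, 3, 0, 2) -> finishes; pool += (1, 0, 2, 1) = (7, 3, 2, 3)
  proc-H cannot run: need (0, 4, 2, 2) vs free (7, 3, 2, 3) (insufficient R2)
  proc-B cannot run: need (5, 4, 1, 1) vs free (7, 3, 2, 3) (insufficient R2)
Never able to finish: proc-H and proc-B.
(3) Exactly 0 of the possible complete orderings are safe sequences.


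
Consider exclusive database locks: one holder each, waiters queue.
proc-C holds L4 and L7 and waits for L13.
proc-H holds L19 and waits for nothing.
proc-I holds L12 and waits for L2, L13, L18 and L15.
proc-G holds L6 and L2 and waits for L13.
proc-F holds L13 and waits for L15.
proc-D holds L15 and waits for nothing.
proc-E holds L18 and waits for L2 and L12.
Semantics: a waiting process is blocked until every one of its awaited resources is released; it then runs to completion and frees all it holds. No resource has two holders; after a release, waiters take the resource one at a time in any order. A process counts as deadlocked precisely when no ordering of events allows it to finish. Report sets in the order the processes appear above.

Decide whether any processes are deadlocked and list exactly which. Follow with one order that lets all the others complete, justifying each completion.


Deadlocked: proc-I and proc-E.
Key observation: nobody on the ring proc-I -> proc-E -> proc-I can start until another member finishes, which never happens; no other process is dragged down with it.
A valid finishing order for the others: proc-D, proc-F, proc-H, proc-G, proc-C.
Walking it through:
  proc-D: no waits; runs immediately, freeing L15
  run proc-F (all its waits — L15 — are resolved); releases L13
  proc-H: no waits; runs immediately, freeing L19
  run proc-G (all its waits — L13 — are resolved); releases L6 and L2
  run proc-C (all its waits — L13 — are resolved); releases L4 and L7


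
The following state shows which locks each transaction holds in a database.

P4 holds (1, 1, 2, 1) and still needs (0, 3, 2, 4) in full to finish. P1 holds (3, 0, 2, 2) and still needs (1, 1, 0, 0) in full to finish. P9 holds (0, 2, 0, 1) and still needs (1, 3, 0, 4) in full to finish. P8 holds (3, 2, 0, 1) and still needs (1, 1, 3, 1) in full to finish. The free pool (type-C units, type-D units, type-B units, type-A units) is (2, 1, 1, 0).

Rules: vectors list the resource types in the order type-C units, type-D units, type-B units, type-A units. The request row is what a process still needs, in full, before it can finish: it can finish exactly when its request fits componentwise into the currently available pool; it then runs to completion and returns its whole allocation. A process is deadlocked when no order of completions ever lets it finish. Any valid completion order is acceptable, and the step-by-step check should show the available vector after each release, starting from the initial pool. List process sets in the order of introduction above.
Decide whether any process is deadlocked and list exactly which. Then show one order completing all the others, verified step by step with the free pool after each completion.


Deadlocked set: P4 and P9.
Key observation: even finishing P1, P8 leaves just (8, 3, 3, 3) free — too little type-A units for any of the remaining processes.
A valid finishing order for the others: P1, P8. Check, step by step:
  pool = (2, 1, 1, 0)
  P1: need (1, 1, 0, 0) fits (2, 1, 1, 0); releases (3, 0, 2, 2), pool now (5, 1, 3, 2)
  P8: need (1, 1, 3, 1) fits (5, 1, 3, 2); releases (3, 2, 0, 1), pool now (8, 3, 3, 3)
None of the blocked processes ever fits:
  blocked: P4 wants (0, 3, 2, 4), pool (8, 3, 3, 3) — not enough type-A units
  blocked: P9 wants (1, 3, 0, 4), pool (8, 3, 3, 3) — not enough type-A units


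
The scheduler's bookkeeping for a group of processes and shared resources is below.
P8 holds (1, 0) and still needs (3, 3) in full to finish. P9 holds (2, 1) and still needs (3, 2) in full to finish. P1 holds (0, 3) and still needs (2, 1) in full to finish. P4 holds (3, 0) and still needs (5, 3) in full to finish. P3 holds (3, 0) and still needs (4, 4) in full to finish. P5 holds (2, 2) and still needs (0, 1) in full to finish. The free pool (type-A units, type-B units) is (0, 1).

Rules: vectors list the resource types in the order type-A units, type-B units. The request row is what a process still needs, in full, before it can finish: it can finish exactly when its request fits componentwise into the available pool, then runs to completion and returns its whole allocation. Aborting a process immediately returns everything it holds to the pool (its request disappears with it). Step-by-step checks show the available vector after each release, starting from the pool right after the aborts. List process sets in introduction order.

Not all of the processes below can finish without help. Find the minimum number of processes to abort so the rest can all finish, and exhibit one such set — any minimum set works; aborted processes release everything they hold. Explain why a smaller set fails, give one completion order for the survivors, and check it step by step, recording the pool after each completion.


Abort P3.
Key observation: the deadlocked P9 becomes finishable only because P3 released (3, 0); it completes at step 2 below.
No smaller set exists: with zero aborts the deadlock remains.
The survivors complete as P5, P9, P4, P1, P8. Step-by-step check (starting from the post-abort pool):
  pool = (3, 1)
  P5: need (0, 1) fits (3, 1); releases (2, 2), pool now (5, 3)
  P9: need (3, 2) fits (5, 3); releases (2, 1), pool now (7, 4)
  P4: need (5, 3) fits (7, 4); releases (3, 0), pool now (10, 4)
  P1: need (2, 1) fits (10, 4); releases (0, 3), pool now (10, 7)
  P8: need (3, 3) fits (10, 7); releases (1, 0), pool now (11, 7)


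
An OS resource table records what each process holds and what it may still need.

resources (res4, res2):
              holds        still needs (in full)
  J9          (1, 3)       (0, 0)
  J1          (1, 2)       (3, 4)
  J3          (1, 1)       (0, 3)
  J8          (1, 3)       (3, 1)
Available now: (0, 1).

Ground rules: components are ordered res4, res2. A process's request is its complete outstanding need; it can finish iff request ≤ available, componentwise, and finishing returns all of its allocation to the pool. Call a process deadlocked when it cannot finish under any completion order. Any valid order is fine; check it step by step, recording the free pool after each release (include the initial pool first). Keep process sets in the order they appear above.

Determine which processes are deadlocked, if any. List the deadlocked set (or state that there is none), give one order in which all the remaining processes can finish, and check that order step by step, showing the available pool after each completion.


Deadlocked: J1 and J8.
Key observation: res4 is the bottleneck — with J9, J3 done the pool holds (2, 5), short of every remaining need.
One completion order for the rest: J9, J3. Check, step by step:
  pool = (0, 1)
  J9 needs (0, 0) <= (0, 1) -> finishes; pool += (1, 3) = (1, 4)
  J3 needs (0, 3) <= (1, 4) -> finishes; pool += (1, 1) = (2, 5)
None of the blocked processes ever fits:
  J1 cannot run: need (3, 4) vs free (2, 5) (insufficient res4)
  J8 cannot run: need (3, 1) vs free (2, 5) (insufficient res4)


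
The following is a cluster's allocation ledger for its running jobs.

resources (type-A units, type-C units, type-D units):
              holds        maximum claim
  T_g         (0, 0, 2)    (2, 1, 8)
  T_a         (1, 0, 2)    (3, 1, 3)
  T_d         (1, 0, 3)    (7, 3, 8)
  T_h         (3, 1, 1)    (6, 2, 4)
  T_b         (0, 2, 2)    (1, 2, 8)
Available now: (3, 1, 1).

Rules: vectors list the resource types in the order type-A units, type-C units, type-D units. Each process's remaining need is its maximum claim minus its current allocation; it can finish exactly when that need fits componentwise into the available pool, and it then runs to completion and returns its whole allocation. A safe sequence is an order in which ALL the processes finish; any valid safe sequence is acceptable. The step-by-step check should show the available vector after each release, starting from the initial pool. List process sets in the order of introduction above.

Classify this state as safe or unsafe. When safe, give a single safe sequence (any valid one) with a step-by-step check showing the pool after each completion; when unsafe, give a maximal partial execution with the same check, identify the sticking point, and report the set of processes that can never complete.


UNSAFE.
Key observation: once T_a, T_h finish, the pool peaks at (7, 2, 4) — and every remaining process still needs more type-D units than that.
Going as far as possible: T_a, T_h; after that, nothing fits. Step-by-step check:
  pool = (3, 1, 1)
  T_a: need (2, 1, 1) fits (3, 1, 1); releases (1, 0, 2), pool now (4, 1, 3)
  T_h: need (3, 1, 3) fits (4, 1, 3); releases (3, 1, 1), pool now (7, 2, 4)
  T_g still needs (2, 1, 6) but only (7, 2, 4) is free — short on type-D units
  T_d still needs (6, 3, 5) but only (7, 2, 4) is free — short on type-C units and type-D units
  T_b still needs (1, 0, 6) but only (7, 2, 4) is free — short on type-D units
Processes that can never finish: T_g, T_d and T_b.


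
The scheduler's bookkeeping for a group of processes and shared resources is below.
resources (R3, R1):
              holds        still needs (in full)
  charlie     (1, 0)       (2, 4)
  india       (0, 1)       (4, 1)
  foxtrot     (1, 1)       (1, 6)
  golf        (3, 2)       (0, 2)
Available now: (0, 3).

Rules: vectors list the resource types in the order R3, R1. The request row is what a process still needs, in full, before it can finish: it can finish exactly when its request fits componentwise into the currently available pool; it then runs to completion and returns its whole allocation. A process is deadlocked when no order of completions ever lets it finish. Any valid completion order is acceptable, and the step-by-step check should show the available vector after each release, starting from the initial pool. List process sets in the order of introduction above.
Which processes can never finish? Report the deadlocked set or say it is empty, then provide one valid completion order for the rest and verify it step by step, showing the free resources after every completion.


Nothing here is deadlocked.
Key observation: golf can run right away; the returned allocation unlocks the remaining processes in turn.
One completion order for the rest: golf, charlie, india, foxtrot. Check, step by step:
  pool = (0, 3)
  golf: need (0, 2) fits (0, 3); releases (3, 2), pool now (3, 5)
  charlie: need (2, 4) fits (3, 5); releases (1, 0), pool now (4, 5)
  india: need (4, 1) fits (4, 5); releases (0, 1), pool now (4, 6)
  foxtrot: need (1, 6) fits (4, 6); releases (1, 1), pool now (5, 7)
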